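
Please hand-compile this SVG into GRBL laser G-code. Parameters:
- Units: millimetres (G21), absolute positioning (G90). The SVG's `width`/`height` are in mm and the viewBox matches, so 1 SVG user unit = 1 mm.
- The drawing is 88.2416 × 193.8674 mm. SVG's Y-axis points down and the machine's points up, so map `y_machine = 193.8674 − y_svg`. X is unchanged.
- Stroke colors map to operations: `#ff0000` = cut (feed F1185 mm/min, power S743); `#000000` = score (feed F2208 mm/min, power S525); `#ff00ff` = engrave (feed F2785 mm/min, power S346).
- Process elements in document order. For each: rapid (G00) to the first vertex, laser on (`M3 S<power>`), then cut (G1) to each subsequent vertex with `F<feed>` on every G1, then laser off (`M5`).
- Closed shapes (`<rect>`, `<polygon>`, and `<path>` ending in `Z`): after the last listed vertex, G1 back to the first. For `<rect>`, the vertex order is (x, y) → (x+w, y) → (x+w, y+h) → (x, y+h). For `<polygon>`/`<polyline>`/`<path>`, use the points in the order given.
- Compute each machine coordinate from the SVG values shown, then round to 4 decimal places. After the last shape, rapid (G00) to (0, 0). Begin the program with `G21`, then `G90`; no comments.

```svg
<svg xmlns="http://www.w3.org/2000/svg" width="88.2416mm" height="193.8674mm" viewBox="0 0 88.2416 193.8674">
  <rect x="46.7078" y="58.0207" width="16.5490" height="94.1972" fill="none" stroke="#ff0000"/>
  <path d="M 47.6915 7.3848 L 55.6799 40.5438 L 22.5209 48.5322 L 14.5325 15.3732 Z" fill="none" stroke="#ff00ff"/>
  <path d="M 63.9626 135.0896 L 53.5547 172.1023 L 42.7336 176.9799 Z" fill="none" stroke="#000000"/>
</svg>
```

viewBox `0 0 88.2416 193.8674` with mm width/height → 1 unit = 1 mm. Flip: y_m = 193.8674 − y_svg.

**Shape 1** — `<rect>` rectangle, stroke `#ff0000` → cut (S743, F1185). Machine vertices: (46.7078,135.8467) → (63.2568,135.8467) → (63.2568,41.6495) → (46.7078,41.6495) → (46.7078,135.8467). Closed: final G1 returns to the first vertex.

**Shape 2** — `<path>` regular polygon, stroke `#ff00ff` → engrave (S346, F2785). Machine vertices: (47.6915,186.4826) → (55.6799,153.3236) → (22.5209,145.3352) → (14.5325,178.4942) → (47.6915,186.4826). Closed: final G1 returns to the first vertex.

**Shape 3** — `<path>` closed polygon, stroke `#000000` → score (S525, F2208). Machine vertices: (63.9626,58.7778) → (53.5547,21.7651) → (42.7336,16.8875) → (63.9626,58.7778). Closed: final G1 returns to the first vertex.

G21
G90
G00 X46.7078 Y135.8467
M3 S743
G1 X63.2568 Y135.8467 F1185
G1 X63.2568 Y41.6495 F1185
G1 X46.7078 Y41.6495 F1185
G1 X46.7078 Y135.8467 F1185
M5
G00 X47.6915 Y186.4826
M3 S346
G1 X55.6799 Y153.3236 F2785
G1 X22.5209 Y145.3352 F2785
G1 X14.5325 Y178.4942 F2785
G1 X47.6915 Y186.4826 F2785
M5
G00 X63.9626 Y58.7778
M3 S525
G1 X53.5547 Y21.7651 F2208
G1 X42.7336 Y16.8875 F2208
G1 X63.9626 Y58.7778 F2208
M5
G00 X0.0000 Y0.0000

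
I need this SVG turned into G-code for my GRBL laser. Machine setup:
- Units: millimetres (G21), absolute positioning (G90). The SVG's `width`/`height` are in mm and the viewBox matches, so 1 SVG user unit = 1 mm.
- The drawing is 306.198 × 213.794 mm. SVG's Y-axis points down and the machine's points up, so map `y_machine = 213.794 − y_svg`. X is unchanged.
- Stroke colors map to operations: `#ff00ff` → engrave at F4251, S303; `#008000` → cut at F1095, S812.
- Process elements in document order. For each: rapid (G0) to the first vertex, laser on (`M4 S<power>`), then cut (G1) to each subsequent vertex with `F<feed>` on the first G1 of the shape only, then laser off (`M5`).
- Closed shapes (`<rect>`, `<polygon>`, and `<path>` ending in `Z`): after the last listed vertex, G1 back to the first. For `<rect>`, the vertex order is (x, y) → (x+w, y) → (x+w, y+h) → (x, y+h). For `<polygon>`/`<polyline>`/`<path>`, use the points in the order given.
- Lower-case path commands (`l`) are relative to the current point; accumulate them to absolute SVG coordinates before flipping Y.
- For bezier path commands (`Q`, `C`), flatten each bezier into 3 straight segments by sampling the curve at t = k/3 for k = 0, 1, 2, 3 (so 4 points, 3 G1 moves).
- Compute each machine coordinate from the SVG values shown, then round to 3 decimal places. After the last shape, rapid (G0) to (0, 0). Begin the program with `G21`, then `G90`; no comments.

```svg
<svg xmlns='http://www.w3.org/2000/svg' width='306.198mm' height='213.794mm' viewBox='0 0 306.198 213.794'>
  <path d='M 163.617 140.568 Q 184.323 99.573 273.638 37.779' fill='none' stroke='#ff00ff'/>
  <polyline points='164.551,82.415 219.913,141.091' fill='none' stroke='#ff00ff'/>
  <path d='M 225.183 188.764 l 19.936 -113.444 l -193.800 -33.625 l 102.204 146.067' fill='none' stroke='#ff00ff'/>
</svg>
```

Since the viewBox matches the mm dimensions, user units are millimetres directly. The only transform is the Y-flip y_m = 213.794 − y_svg.

Shape 1 is a quadratic bezier drawn with `<path>`. Its stroke #ff00ff means engrave at S303, F4251. After flipping Y the toolpath is (163.617,73.226) → (185.044,102.867) → (221.718,137.130) → (273.638,176.015).

Shape 2 is a line segment drawn with `<polyline>`. Its stroke #ff00ff means engrave at S303, F4251. After flipping Y the toolpath is (164.551,131.379) → (219.913,72.703).

Shape 3 is a open polyline drawn with `<path>`. Its stroke #ff00ff means engrave at S303, F4251. After flipping Y the toolpath is (225.183,25.030) → (245.119,138.474) → (51.319,172.099) → (153.523,26.032).

G21
G90
G0 X163.617 Y73.226
M4 S303
G1 X185.044 Y102.867 F4251
G1 X221.718 Y137.130
G1 X273.638 Y176.015
M5
G0 X164.551 Y131.379
M4 S303
G1 X219.913 Y72.703 F4251
M5
G0 X225.183 Y25.030
M4 S303
G1 X245.119 Y138.474 F4251
G1 X51.319 Y172.099
G1 X153.523 Y26.032
M5
G0 X0.000 Y0.000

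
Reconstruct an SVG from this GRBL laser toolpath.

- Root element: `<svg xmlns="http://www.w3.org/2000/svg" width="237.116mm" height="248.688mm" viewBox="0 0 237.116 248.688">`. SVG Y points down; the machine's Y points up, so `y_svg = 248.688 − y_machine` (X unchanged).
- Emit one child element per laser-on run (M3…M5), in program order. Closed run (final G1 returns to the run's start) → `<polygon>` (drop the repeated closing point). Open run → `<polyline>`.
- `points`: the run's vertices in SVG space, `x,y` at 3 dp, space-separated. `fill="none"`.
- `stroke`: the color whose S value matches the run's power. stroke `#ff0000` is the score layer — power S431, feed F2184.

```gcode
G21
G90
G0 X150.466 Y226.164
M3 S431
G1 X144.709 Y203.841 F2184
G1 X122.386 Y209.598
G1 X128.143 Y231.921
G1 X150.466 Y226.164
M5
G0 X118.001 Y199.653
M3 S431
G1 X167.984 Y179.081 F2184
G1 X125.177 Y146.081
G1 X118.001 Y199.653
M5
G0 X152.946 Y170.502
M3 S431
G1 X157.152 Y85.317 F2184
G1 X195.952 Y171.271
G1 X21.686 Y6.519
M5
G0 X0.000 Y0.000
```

Each laser-on run becomes one SVG element. Flip Y back into SVG space with y_svg = 248.688 − y_machine. Every run uses S431, so all elements get stroke `#ff0000` (score).

Run 1: The run returns to its start, so emit a `<polygon>` with points (Y-flipped): 150.466,22.524 144.709,44.847 122.386,39.090 128.143,16.767.

Run 2: The run returns to its start, so emit a `<polygon>` with points (Y-flipped): 118.001,49.035 167.984,69.607 125.177,102.607.

Run 3: The run is open, so emit a `<polyline>` with points (Y-flipped): 152.946,78.186 157.152,163.371 195.952,77.417 21.686,242.169.

<svg xmlns="http://www.w3.org/2000/svg" width="237.116mm" height="248.688mm" viewBox="0 0 237.116 248.688">
  <polygon points="150.466,22.524 144.709,44.847 122.386,39.090 128.143,16.767" fill="none" stroke="#ff0000"/>
  <polygon points="118.001,49.035 167.984,69.607 125.177,102.607" fill="none" stroke="#ff0000"/>
  <polyline points="152.946,78.186 157.152,163.371 195.952,77.417 21.686,242.169" fill="none" stroke="#ff0000"/>
</svg>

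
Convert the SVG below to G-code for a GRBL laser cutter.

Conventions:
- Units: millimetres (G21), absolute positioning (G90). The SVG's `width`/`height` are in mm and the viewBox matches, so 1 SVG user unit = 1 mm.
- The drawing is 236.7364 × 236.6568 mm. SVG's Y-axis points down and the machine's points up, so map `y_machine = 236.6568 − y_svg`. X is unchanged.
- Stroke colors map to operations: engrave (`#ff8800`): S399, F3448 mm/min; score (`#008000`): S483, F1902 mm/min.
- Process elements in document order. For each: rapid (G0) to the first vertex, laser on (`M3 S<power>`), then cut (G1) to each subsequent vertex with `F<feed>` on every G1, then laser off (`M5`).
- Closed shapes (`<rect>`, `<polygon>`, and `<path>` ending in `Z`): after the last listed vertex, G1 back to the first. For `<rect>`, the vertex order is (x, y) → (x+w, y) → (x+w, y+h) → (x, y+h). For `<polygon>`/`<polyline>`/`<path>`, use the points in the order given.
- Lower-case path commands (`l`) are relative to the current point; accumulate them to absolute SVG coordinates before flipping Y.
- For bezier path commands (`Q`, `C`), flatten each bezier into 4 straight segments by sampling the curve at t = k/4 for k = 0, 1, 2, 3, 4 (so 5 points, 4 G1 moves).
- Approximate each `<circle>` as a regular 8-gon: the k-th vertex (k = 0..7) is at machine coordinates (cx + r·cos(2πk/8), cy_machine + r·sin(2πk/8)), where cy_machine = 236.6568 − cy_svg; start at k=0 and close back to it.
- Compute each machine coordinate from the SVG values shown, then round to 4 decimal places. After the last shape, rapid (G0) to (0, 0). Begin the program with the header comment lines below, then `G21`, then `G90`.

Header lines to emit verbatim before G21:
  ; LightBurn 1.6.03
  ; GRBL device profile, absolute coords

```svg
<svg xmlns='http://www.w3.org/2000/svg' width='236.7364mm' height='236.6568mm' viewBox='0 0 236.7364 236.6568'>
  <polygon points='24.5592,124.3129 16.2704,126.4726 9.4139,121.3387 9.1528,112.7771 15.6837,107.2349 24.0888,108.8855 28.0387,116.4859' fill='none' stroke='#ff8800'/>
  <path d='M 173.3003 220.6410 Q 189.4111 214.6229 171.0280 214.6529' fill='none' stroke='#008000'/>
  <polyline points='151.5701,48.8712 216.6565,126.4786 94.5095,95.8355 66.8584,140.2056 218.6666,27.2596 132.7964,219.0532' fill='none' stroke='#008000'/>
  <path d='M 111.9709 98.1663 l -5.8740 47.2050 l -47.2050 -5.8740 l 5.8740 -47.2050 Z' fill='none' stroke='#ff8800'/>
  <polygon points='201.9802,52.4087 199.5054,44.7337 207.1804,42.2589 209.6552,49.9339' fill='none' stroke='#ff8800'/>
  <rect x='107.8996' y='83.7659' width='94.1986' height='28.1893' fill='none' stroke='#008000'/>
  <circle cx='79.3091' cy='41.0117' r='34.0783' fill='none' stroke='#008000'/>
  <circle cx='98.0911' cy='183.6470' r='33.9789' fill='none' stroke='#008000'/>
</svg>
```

viewBox `0 0 236.7364 236.6568` with mm width/height → 1 unit = 1 mm. Flip: y_m = 236.6568 − y_svg.

**Shape 1** — `<polygon>` regular polygon, stroke `#ff8800` → engrave (S399, F3448). Machine vertices: (24.5592,112.3439) → (16.2704,110.1842) → (9.4139,115.3181) → (9.1528,123.8797) → (15.6837,129.4219) → (24.0888,127.7713) → (28.0387,120.1709) → (24.5592,112.3439). Closed: final G1 returns to the first vertex.

**Shape 2** — `<path>` quadratic bezier, stroke `#008000` → score (S483, F1902). Control points (SVG): P0=(173.3003,220.6410), P1=(189.4111,214.6229), P2=(171.0280,214.6529); sampled at t=k/4. Machine vertices: (173.3003,16.0158) → (179.1998,18.6468) → (180.7876,20.5219) → (178.0637,21.6409) → (171.0280,22.0039). Open path.

**Shape 3** — `<polyline>` open polyline, stroke `#008000` → score (S483, F1902). Machine vertices: (151.5701,187.7856) → (216.6565,110.1782) → (94.5095,140.8213) → (66.8584,96.4512) → (218.6666,209.3972) → (132.7964,17.6036). Open path.

**Shape 4** — `<path>` regular polygon, stroke `#ff8800` → engrave (S399, F3448). Machine vertices: (111.9709,138.4905) → (106.0969,91.2855) → (58.8919,97.1595) → (64.7659,144.3645) → (111.9709,138.4905). Closed: final G1 returns to the first vertex.

**Shape 5** — `<polygon>` regular polygon, stroke `#ff8800` → engrave (S399, F3448). Machine vertices: (201.9802,184.2481) → (199.5054,191.9231) → (207.1804,194.3979) → (209.6552,186.7229) → (201.9802,184.2481). Closed: final G1 returns to the first vertex.

**Shape 6** — `<rect>` rectangle, stroke `#008000` → score (S483, F1902). Machine vertices: (107.8996,152.8909) → (202.0982,152.8909) → (202.0982,124.7016) → (107.8996,124.7016) → (107.8996,152.8909). Closed: final G1 returns to the first vertex.

**Shape 7** — `<circle>` circle, stroke `#008000` → score (S483, F1902). Machine vertices: (113.3874,195.6451) → (103.4061,219.7421) → (79.3091,229.7234) → (55.2121,219.7421) → (45.2308,195.6451) → (55.2121,171.5481) → (79.3091,161.5668) → (103.4061,171.5481) → (113.3874,195.6451). Closed: final G1 returns to the first vertex.

**Shape 8** — `<circle>` circle, stroke `#008000` → score (S483, F1902). Machine vertices: (132.0700,53.0098) → (122.1178,77.0365) → (98.0911,86.9887) → (74.0644,77.0365) → (64.1122,53.0098) → (74.0644,28.9831) → (98.0911,19.0309) → (122.1178,28.9831) → (132.0700,53.0098). Closed: final G1 returns to the first vertex.

; LightBurn 1.6.03
; GRBL device profile, absolute coords
G21
G90
G0 X24.5592 Y112.3439
M3 S399
G1 X16.2704 Y110.1842 F3448
G1 X9.4139 Y115.3181 F3448
G1 X9.1528 Y123.8797 F3448
G1 X15.6837 Y129.4219 F3448
G1 X24.0888 Y127.7713 F3448
G1 X28.0387 Y120.1709 F3448
G1 X24.5592 Y112.3439 F3448
M5
G0 X173.3003 Y16.0158
M3 S483
G1 X179.1998 Y18.6468 F1902
G1 X180.7876 Y20.5219 F1902
G1 X178.0637 Y21.6409 F1902
G1 X171.0280 Y22.0039 F1902
M5
G0 X151.5701 Y187.7856
M3 S483
G1 X216.6565 Y110.1782 F1902
G1 X94.5095 Y140.8213 F1902
G1 X66.8584 Y96.4512 F1902
G1 X218.6666 Y209.3972 F1902
G1 X132.7964 Y17.6036 F1902
M5
G0 X111.9709 Y138.4905
M3 S399
G1 X106.0969 Y91.2855 F3448
G1 X58.8919 Y97.1595 F3448
G1 X64.7659 Y144.3645 F3448
G1 X111.9709 Y138.4905 F3448
M5
G0 X201.9802 Y184.2481
M3 S399
G1 X199.5054 Y191.9231 F3448
G1 X207.1804 Y194.3979 F3448
G1 X209.6552 Y186.7229 F3448
G1 X201.9802 Y184.2481 F3448
M5
G0 X107.8996 Y152.8909
M3 S483
G1 X202.0982 Y152.8909 F1902
G1 X202.0982 Y124.7016 F1902
G1 X107.8996 Y124.7016 F1902
G1 X107.8996 Y152.8909 F1902
M5
G0 X113.3874 Y195.6451
M3 S483
G1 X103.4061 Y219.7421 F1902
G1 X79.3091 Y229.7234 F1902
G1 X55.2121 Y219.7421 F1902
G1 X45.2308 Y195.6451 F1902
G1 X55.2121 Y171.5481 F1902
G1 X79.3091 Y161.5668 F1902
G1 X103.4061 Y171.5481 F1902
G1 X113.3874 Y195.6451 F1902
M5
G0 X132.0700 Y53.0098
M3 S483
G1 X122.1178 Y77.0365 F1902
G1 X98.0911 Y86.9887 F1902
G1 X74.0644 Y77.0365 F1902
G1 X64.1122 Y53.0098 F1902
G1 X74.0644 Y28.9831 F1902
G1 X98.0911 Y19.0309 F1902
G1 X122.1178 Y28.9831 F1902
G1 X132.0700 Y53.0098 F1902
M5
G0 X0.0000 Y0.0000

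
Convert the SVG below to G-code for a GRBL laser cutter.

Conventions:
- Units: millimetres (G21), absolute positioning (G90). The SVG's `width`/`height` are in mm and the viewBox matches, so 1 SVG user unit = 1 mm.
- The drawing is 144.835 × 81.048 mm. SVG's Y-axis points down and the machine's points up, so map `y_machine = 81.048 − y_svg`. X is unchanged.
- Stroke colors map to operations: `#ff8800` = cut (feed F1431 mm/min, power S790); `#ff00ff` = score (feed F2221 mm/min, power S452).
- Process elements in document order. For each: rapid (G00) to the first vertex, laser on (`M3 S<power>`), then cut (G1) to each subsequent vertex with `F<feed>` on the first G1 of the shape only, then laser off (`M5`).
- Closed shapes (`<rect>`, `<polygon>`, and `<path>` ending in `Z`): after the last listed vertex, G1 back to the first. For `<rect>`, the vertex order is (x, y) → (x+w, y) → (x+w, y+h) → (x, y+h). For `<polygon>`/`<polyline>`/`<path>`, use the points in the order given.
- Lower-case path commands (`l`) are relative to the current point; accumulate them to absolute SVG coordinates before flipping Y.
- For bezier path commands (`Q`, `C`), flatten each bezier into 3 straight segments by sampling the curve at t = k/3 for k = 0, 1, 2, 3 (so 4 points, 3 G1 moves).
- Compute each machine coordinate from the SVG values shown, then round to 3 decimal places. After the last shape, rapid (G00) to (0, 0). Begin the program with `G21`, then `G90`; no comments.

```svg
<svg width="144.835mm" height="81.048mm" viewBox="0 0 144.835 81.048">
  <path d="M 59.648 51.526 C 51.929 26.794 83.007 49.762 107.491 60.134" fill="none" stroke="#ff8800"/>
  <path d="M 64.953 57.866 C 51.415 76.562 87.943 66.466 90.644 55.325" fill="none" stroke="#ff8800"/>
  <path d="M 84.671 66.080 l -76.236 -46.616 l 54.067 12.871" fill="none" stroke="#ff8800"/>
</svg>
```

viewBox `0 0 144.835 81.048` with mm width/height → 1 unit = 1 mm. Flip: y_m = 81.048 − y_svg.

**Shape 1** — `<path>` cubic bezier, stroke `#ff8800` → cut (S790, F1431). Control points (SVG): P0=(59.648,51.526), P1=(51.929,26.794), P2=(83.007,49.762), P3=(107.491,60.134); sampled at t=k/3. Machine vertices: (59.648,29.522) → (63.180,40.587) → (82.490,33.251) → (107.491,20.914). Open path.

**Shape 2** — `<path>` cubic bezier, stroke `#ff8800` → cut (S790, F1431). Control points (SVG): P0=(64.953,57.866), P1=(51.415,76.562), P2=(87.943,66.466), P3=(90.644,55.325); sampled at t=k/3. Machine vertices: (64.953,23.182) → (64.997,13.056) → (79.774,15.958) → (90.644,25.723). Open path.

**Shape 3** — `<path>` open polyline, stroke `#ff8800` → cut (S790, F1431). Machine vertices: (84.671,14.968) → (8.435,61.584) → (62.502,48.713). Open path.

G21
G90
G00 X59.648 Y29.522
M3 S790
G1 X63.180 Y40.587 F1431
G1 X82.490 Y33.251
G1 X107.491 Y20.914
M5
G00 X64.953 Y23.182
M3 S790
G1 X64.997 Y13.056 F1431
G1 X79.774 Y15.958
G1 X90.644 Y25.723
M5
G00 X84.671 Y14.968
M3 S790
G1 X8.435 Y61.584 F1431
G1 X62.502 Y48.713
M5
G00 X0.000 Y0.000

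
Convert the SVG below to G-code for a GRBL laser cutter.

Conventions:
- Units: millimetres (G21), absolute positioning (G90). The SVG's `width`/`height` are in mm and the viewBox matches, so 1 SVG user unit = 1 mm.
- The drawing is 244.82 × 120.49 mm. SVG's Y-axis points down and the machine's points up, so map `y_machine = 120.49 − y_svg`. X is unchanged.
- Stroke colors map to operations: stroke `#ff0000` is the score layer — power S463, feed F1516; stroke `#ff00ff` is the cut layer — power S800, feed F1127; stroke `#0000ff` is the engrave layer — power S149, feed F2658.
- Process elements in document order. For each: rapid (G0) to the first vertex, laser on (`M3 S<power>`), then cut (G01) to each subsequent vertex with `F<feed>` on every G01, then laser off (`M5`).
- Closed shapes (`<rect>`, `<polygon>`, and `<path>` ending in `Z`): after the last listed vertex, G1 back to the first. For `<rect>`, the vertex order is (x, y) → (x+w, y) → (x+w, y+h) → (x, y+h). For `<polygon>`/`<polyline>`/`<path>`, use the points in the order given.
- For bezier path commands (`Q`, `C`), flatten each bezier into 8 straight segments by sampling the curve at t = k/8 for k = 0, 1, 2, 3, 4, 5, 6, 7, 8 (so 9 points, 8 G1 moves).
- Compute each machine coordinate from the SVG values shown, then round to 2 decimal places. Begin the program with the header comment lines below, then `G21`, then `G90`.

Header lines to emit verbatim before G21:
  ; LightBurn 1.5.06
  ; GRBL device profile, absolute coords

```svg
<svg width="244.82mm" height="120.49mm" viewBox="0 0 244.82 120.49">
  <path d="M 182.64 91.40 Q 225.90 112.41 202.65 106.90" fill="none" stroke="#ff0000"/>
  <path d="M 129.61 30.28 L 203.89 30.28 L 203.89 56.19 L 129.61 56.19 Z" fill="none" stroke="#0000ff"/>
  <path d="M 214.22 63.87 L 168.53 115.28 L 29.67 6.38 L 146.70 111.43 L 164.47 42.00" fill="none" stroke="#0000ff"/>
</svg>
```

; LightBurn 1.5.06
; GRBL device profile, absolute coords
G21
G90
G0 X182.64 Y29.09
M3 S463
G01 X192.42 Y24.25 F1516
G01 X200.11 Y20.24 F1516
G01 X205.73 Y17.06 F1516
G01 X209.27 Y14.71 F1516
G01 X210.73 Y13.19 F1516
G01 X210.12 Y12.49 F1516
G01 X207.42 Y12.63 F1516
G01 X202.65 Y13.59 F1516
M5
G0 X129.61 Y90.21
M3 S149
G01 X203.89 Y90.21 F2658
G01 X203.89 Y64.30 F2658
G01 X129.61 Y64.30 F2658
G01 X129.61 Y90.21 F2658
M5
G0 X214.22 Y56.62
M3 S149
G01 X168.53 Y5.21 F2658
G01 X29.67 Y114.11 F2658
G01 X146.70 Y9.06 F2658
G01 X164.47 Y78.49 F2658
M5

1 u = 1 mm; y_m = 120.49 − y.

[1] `<path>` quadratic bezier, #ff0000→score S463 F1516: (182.64,29.09) → (192.42,24.25) → (200.11,20.24) → (205.73,17.06) → (209.27,14.71) → (210.73,13.19) → (210.12,12.49) → (207.42,12.63) → (202.65,13.59)

[2] `<path>` rectangle, #0000ff→engrave S149 F2658: (129.61,90.21) → (203.89,90.21) → (203.89,64.30) → (129.61,64.30) → (129.61,90.21) (closed)

[3] `<path>` open polyline, #0000ff→engrave S149 F2658: (214.22,56.62) → (168.53,5.21) → (29.67,114.11) → (146.70,9.06) → (164.47,78.49)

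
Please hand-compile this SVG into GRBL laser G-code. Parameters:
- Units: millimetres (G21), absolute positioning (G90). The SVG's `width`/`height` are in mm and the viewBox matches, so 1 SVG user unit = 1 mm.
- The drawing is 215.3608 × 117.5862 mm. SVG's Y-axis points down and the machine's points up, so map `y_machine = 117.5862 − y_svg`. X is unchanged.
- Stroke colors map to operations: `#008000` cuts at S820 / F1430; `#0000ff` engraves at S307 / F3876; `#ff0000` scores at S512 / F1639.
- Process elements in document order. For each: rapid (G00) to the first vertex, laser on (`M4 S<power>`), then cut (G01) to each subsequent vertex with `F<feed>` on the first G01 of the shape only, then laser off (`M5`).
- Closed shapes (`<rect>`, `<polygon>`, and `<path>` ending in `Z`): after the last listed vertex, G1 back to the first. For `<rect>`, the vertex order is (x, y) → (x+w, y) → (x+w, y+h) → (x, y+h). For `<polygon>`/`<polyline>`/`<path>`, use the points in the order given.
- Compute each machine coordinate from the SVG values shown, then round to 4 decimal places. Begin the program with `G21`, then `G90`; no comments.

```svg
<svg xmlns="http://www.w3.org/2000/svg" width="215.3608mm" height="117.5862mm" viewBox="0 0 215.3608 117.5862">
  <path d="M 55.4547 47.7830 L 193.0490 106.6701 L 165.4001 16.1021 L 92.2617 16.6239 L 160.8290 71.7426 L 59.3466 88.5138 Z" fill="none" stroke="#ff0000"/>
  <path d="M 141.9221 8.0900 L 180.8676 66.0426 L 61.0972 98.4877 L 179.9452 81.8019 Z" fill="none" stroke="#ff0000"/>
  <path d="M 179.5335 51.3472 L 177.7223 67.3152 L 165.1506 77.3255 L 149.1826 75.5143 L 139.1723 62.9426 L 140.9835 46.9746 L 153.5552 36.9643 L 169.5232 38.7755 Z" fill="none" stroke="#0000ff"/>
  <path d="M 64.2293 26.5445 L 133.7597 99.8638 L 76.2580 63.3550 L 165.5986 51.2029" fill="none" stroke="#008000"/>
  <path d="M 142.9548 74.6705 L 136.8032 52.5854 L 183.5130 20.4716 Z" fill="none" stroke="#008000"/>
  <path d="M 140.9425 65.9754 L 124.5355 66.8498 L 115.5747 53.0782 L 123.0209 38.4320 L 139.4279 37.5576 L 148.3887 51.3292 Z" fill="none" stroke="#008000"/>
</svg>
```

viewBox `0 0 215.3608 117.5862` with mm width/height → 1 unit = 1 mm. Flip: y_m = 117.5862 − y_svg.

**Shape 1** — `<path>` closed polygon, stroke `#ff0000` → score (S512, F1639). Machine vertices: (55.4547,69.8032) → (193.0490,10.9161) → (165.4001,101.4841) → (92.2617,100.9623) → (160.8290,45.8436) → (59.3466,29.0724) → (55.4547,69.8032). Closed: final G1 returns to the first vertex.

**Shape 2** — `<path>` closed polygon, stroke `#ff0000` → score (S512, F1639). Machine vertices: (141.9221,109.4962) → (180.8676,51.5436) → (61.0972,19.0985) → (179.9452,35.7843) → (141.9221,109.4962). Closed: final G1 returns to the first vertex.

**Shape 3** — `<path>` regular polygon, stroke `#0000ff` → engrave (S307, F3876). Machine vertices: (179.5335,66.2390) → (177.7223,50.2710) → (165.1506,40.2607) → (149.1826,42.0719) → (139.1723,54.6436) → (140.9835,70.6116) → (153.5552,80.6219) → (169.5232,78.8107) → (179.5335,66.2390). Closed: final G1 returns to the first vertex.

**Shape 4** — `<path>` open polyline, stroke `#008000` → cut (S820, F1430). Machine vertices: (64.2293,91.0417) → (133.7597,17.7224) → (76.2580,54.2312) → (165.5986,66.3833). Open path.

**Shape 5** — `<path>` closed polygon, stroke `#008000` → cut (S820, F1430). Machine vertices: (142.9548,42.9157) → (136.8032,65.0008) → (183.5130,97.1146) → (142.9548,42.9157). Closed: final G1 returns to the first vertex.

**Shape 6** — `<path>` regular polygon, stroke `#008000` → cut (S820, F1430). Machine vertices: (140.9425,51.6108) → (124.5355,50.7364) → (115.5747,64.5080) → (123.0209,79.1542) → (139.4279,80.0286) → (148.3887,66.2570) → (140.9425,51.6108). Closed: final G1 returns to the first vertex.

G21
G90
G00 X55.4547 Y69.8032
M4 S512
G01 X193.0490 Y10.9161 F1639
G01 X165.4001 Y101.4841
G01 X92.2617 Y100.9623
G01 X160.8290 Y45.8436
G01 X59.3466 Y29.0724
G01 X55.4547 Y69.8032
M5
G00 X141.9221 Y109.4962
M4 S512
G01 X180.8676 Y51.5436 F1639
G01 X61.0972 Y19.0985
G01 X179.9452 Y35.7843
G01 X141.9221 Y109.4962
M5
G00 X179.5335 Y66.2390
M4 S307
G01 X177.7223 Y50.2710 F3876
G01 X165.1506 Y40.2607
G01 X149.1826 Y42.0719
G01 X139.1723 Y54.6436
G01 X140.9835 Y70.6116
G01 X153.5552 Y80.6219
G01 X169.5232 Y78.8107
G01 X179.5335 Y66.2390
M5
G00 X64.2293 Y91.0417
M4 S820
G01 X133.7597 Y17.7224 F1430
G01 X76.2580 Y54.2312
G01 X165.5986 Y66.3833
M5
G00 X142.9548 Y42.9157
M4 S820
G01 X136.8032 Y65.0008 F1430
G01 X183.5130 Y97.1146
G01 X142.9548 Y42.9157
M5
G00 X140.9425 Y51.6108
M4 S820
G01 X124.5355 Y50.7364 F1430
G01 X115.5747 Y64.5080
G01 X123.0209 Y79.1542
G01 X139.4279 Y80.0286
G01 X148.3887 Y66.2570
G01 X140.9425 Y51.6108
M5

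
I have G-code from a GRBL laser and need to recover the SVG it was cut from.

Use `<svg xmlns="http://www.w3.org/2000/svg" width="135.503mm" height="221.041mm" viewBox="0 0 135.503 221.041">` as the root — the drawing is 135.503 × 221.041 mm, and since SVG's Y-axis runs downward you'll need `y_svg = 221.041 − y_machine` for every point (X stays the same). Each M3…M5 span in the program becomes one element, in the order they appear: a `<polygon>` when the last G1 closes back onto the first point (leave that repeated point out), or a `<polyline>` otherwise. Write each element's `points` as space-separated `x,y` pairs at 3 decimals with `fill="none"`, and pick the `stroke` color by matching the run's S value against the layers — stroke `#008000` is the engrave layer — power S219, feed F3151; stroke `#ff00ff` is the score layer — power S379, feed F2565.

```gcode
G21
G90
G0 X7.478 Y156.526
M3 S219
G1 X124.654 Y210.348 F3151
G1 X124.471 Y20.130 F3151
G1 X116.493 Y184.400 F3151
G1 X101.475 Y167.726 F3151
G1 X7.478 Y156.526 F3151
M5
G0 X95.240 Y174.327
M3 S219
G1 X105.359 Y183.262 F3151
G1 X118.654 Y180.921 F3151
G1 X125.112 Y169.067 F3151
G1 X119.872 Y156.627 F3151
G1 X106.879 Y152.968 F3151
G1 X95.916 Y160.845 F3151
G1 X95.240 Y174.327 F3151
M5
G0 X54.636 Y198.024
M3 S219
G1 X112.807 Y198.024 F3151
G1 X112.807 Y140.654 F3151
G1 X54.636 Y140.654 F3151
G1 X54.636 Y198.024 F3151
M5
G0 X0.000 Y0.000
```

Each laser-on run becomes one SVG element. Flip Y back into SVG space with y_svg = 221.041 − y_machine. Every run uses S219, so all elements get stroke `#008000` (engrave).

Run 1: The run returns to its start, so emit a `<polygon>` with points (Y-flipped): 7.478,64.515 124.654,10.693 124.471,200.911 116.493,36.641 101.475,53.315.

Run 2: The run returns to its start, so emit a `<polygon>` with points (Y-flipped): 95.240,46.714 105.359,37.779 118.654,40.120 125.112,51.974 119.872,64.414 106.879,68.073 95.916,60.196.

Run 3: The run returns to its start, so emit a `<polygon>` with points (Y-flipped): 54.636,23.017 112.807,23.017 112.807,80.387 54.636,80.387.

<svg xmlns="http://www.w3.org/2000/svg" width="135.503mm" height="221.041mm" viewBox="0 0 135.503 221.041">
  <polygon points="7.478,64.515 124.654,10.693 124.471,200.911 116.493,36.641 101.475,53.315" fill="none" stroke="#008000"/>
  <polygon points="95.240,46.714 105.359,37.779 118.654,40.120 125.112,51.974 119.872,64.414 106.879,68.073 95.916,60.196" fill="none" stroke="#008000"/>
  <polygon points="54.636,23.017 112.807,23.017 112.807,80.387 54.636,80.387" fill="none" stroke="#008000"/>
</svg>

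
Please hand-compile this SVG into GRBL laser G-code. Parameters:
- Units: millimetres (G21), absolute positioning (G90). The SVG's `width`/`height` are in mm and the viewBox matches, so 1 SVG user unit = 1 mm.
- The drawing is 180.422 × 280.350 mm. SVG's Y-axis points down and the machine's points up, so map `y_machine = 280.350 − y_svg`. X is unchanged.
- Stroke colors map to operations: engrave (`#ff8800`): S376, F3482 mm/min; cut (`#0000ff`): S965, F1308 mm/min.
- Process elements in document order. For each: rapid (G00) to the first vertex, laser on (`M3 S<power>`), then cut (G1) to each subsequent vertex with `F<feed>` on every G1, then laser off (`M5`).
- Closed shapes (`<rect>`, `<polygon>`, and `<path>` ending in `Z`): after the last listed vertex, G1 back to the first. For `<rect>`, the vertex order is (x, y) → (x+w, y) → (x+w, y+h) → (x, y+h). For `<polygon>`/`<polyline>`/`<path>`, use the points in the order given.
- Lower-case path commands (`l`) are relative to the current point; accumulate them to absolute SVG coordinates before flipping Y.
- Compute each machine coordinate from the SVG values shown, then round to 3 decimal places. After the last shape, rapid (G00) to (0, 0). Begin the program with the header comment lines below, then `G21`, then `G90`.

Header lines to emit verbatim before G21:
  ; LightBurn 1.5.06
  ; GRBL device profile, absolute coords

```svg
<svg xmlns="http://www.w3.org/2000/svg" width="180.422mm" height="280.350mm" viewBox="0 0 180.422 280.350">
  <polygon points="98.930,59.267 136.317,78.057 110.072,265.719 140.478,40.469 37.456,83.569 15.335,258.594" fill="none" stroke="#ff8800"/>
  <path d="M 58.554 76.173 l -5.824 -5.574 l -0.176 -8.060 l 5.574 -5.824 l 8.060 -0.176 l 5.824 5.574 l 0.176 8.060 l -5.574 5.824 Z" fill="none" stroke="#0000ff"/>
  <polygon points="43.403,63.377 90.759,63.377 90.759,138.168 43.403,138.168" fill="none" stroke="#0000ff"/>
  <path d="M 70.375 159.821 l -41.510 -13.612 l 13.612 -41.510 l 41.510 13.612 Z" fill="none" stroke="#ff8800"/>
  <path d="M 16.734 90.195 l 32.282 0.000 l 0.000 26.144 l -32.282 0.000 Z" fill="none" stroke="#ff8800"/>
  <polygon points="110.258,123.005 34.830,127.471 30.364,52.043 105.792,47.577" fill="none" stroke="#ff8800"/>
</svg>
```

viewBox `0 0 180.422 280.350` with mm width/height → 1 unit = 1 mm. Flip: y_m = 280.350 − y_svg.

**Shape 1** — `<polygon>` closed polygon, stroke `#ff8800` → engrave (S376, F3482). Machine vertices: (98.930,221.083) → (136.317,202.293) → (110.072,14.631) → (140.478,239.881) → (37.456,196.781) → (15.335,21.756) → (98.930,221.083). Closed: final G1 returns to the first vertex.

**Shape 2** — `<path>` regular polygon, stroke `#0000ff` → cut (S965, F1308). Machine vertices: (58.554,204.177) → (52.730,209.751) → (52.554,217.811) → (58.128,223.635) → (66.188,223.811) → (72.012,218.237) → (72.188,210.177) → (66.614,204.353) → (58.554,204.177). Closed: final G1 returns to the first vertex.

**Shape 3** — `<polygon>` rectangle, stroke `#0000ff` → cut (S965, F1308). Machine vertices: (43.403,216.973) → (90.759,216.973) → (90.759,142.182) → (43.403,142.182) → (43.403,216.973). Closed: final G1 returns to the first vertex.

**Shape 4** — `<path>` regular polygon, stroke `#ff8800` → engrave (S376, F3482). Machine vertices: (70.375,120.529) → (28.865,134.141) → (42.477,175.651) → (83.987,162.039) → (70.375,120.529). Closed: final G1 returns to the first vertex.

**Shape 5** — `<path>` rectangle, stroke `#ff8800` → engrave (S376, F3482). Machine vertices: (16.734,190.155) → (49.016,190.155) → (49.016,164.011) → (16.734,164.011) → (16.734,190.155). Closed: final G1 returns to the first vertex.

**Shape 6** — `<polygon>` regular polygon, stroke `#ff8800` → engrave (S376, F3482). Machine vertices: (110.258,157.345) → (34.830,152.879) → (30.364,228.307) → (105.792,232.773) → (110.258,157.345). Closed: final G1 returns to the first vertex.

; LightBurn 1.5.06
; GRBL device profile, absolute coords
G21
G90
G00 X98.930 Y221.083
M3 S376
G1 X136.317 Y202.293 F3482
G1 X110.072 Y14.631 F3482
G1 X140.478 Y239.881 F3482
G1 X37.456 Y196.781 F3482
G1 X15.335 Y21.756 F3482
G1 X98.930 Y221.083 F3482
M5
G00 X58.554 Y204.177
M3 S965
G1 X52.730 Y209.751 F1308
G1 X52.554 Y217.811 F1308
G1 X58.128 Y223.635 F1308
G1 X66.188 Y223.811 F1308
G1 X72.012 Y218.237 F1308
G1 X72.188 Y210.177 F1308
G1 X66.614 Y204.353 F1308
G1 X58.554 Y204.177 F1308
M5
G00 X43.403 Y216.973
M3 S965
G1 X90.759 Y216.973 F1308
G1 X90.759 Y142.182 F1308
G1 X43.403 Y142.182 F1308
G1 X43.403 Y216.973 F1308
M5
G00 X70.375 Y120.529
M3 S376
G1 X28.865 Y134.141 F3482
G1 X42.477 Y175.651 F3482
G1 X83.987 Y162.039 F3482
G1 X70.375 Y120.529 F3482
M5
G00 X16.734 Y190.155
M3 S376
G1 X49.016 Y190.155 F3482
G1 X49.016 Y164.011 F3482
G1 X16.734 Y164.011 F3482
G1 X16.734 Y190.155 F3482
M5
G00 X110.258 Y157.345
M3 S376
G1 X34.830 Y152.879 F3482
G1 X30.364 Y228.307 F3482
G1 X105.792 Y232.773 F3482
G1 X110.258 Y157.345 F3482
M5
G00 X0.000 Y0.000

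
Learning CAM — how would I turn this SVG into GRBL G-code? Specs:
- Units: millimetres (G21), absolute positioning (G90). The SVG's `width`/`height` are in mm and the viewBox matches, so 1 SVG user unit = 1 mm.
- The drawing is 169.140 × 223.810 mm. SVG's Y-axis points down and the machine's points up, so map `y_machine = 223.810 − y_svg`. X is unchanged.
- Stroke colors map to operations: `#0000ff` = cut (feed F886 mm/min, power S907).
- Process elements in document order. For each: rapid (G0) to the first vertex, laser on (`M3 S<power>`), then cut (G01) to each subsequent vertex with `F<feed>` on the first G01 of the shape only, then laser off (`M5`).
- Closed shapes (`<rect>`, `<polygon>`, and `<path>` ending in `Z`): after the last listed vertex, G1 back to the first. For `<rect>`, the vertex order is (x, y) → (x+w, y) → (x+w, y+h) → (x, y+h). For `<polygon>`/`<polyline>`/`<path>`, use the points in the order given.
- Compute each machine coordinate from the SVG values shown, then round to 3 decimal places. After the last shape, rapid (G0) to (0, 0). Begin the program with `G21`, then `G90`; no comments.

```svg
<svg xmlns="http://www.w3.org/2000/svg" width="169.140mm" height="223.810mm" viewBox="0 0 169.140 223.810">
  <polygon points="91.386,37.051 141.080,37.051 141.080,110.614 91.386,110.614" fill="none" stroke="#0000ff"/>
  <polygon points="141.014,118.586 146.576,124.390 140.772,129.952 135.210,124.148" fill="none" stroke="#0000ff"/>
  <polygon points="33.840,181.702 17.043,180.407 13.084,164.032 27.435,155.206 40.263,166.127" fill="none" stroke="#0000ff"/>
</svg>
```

G21
G90
G0 X91.386 Y186.759
M3 S907
G01 X141.080 Y186.759 F886
G01 X141.080 Y113.196
G01 X91.386 Y113.196
G01 X91.386 Y186.759
M5
G0 X141.014 Y105.224
M3 S907
G01 X146.576 Y99.420 F886
G01 X140.772 Y93.858
G01 X135.210 Y99.662
G01 X141.014 Y105.224
M5
G0 X33.840 Y42.108
M3 S907
G01 X17.043 Y43.403 F886
G01 X13.084 Y59.778
G01 X27.435 Y68.604
G01 X40.263 Y57.683
G01 X33.840 Y42.108
M5
G0 X0.000 Y0.000

viewBox `0 0 169.140 223.810` with mm width/height → 1 unit = 1 mm. Flip: y_m = 223.810 − y_svg.

**Shape 1** — `<polygon>` rectangle, stroke `#0000ff` → cut (S907, F886). Machine vertices: (91.386,186.759) → (141.080,186.759) → (141.080,113.196) → (91.386,113.196) → (91.386,186.759). Closed: final G1 returns to the first vertex.

**Shape 2** — `<polygon>` regular polygon, stroke `#0000ff` → cut (S907, F886). Machine vertices: (141.014,105.224) → (146.576,99.420) → (140.772,93.858) → (135.210,99.662) → (141.014,105.224). Closed: final G1 returns to the first vertex.

**Shape 3** — `<polygon>` regular polygon, stroke `#0000ff` → cut (S907, F886). Machine vertices: (33.840,42.108) → (17.043,43.403) → (13.084,59.778) → (27.435,68.604) → (40.263,57.683) → (33.840,42.108). Closed: final G1 returns to the first vertex.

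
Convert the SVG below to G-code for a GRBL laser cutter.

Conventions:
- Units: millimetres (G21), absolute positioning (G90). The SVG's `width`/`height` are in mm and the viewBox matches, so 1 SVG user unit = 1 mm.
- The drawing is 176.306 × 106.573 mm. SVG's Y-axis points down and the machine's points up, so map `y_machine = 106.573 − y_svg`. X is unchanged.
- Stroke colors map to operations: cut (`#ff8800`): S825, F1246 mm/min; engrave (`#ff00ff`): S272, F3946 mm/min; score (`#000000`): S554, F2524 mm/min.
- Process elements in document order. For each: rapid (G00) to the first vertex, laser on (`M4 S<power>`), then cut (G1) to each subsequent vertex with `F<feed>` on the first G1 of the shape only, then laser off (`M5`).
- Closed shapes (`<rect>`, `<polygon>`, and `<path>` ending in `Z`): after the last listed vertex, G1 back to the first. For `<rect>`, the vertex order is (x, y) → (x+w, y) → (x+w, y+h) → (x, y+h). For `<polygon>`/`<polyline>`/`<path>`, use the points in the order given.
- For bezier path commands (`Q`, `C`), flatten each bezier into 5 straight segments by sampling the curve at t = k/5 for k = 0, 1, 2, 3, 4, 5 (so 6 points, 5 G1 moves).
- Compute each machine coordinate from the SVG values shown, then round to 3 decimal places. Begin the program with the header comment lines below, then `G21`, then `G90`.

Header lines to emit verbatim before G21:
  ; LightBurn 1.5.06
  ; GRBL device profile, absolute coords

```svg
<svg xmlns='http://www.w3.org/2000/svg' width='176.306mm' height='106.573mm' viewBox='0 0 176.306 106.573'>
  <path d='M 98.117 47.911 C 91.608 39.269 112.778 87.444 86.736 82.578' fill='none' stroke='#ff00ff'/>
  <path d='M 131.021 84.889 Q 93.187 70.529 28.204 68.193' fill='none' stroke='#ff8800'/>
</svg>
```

1 u = 1 mm; y_m = 106.573 − y.

[1] `<path>` cubic bezier, #ff00ff→engrave S272 F3946: (98.117,58.662) → (96.934,57.908) → (98.799,48.791) → (100.118,36.585) → (97.295,26.561) → (86.736,23.995)

[2] `<path>` quadratic bezier, #ff8800→cut S825 F1246: (131.021,21.684) → (114.801,26.947) → (96.410,31.248) → (75.847,34.587) → (53.111,36.965) → (28.204,38.380)

; LightBurn 1.5.06
; GRBL device profile, absolute coords
G21
G90
G00 X98.117 Y58.662
M4 S272
G1 X96.934 Y57.908 F3946
G1 X98.799 Y48.791
G1 X100.118 Y36.585
G1 X97.295 Y26.561
G1 X86.736 Y23.995
M5
G00 X131.021 Y21.684
M4 S825
G1 X114.801 Y26.947 F1246
G1 X96.410 Y31.248
G1 X75.847 Y34.587
G1 X53.111 Y36.965
G1 X28.204 Y38.380
M5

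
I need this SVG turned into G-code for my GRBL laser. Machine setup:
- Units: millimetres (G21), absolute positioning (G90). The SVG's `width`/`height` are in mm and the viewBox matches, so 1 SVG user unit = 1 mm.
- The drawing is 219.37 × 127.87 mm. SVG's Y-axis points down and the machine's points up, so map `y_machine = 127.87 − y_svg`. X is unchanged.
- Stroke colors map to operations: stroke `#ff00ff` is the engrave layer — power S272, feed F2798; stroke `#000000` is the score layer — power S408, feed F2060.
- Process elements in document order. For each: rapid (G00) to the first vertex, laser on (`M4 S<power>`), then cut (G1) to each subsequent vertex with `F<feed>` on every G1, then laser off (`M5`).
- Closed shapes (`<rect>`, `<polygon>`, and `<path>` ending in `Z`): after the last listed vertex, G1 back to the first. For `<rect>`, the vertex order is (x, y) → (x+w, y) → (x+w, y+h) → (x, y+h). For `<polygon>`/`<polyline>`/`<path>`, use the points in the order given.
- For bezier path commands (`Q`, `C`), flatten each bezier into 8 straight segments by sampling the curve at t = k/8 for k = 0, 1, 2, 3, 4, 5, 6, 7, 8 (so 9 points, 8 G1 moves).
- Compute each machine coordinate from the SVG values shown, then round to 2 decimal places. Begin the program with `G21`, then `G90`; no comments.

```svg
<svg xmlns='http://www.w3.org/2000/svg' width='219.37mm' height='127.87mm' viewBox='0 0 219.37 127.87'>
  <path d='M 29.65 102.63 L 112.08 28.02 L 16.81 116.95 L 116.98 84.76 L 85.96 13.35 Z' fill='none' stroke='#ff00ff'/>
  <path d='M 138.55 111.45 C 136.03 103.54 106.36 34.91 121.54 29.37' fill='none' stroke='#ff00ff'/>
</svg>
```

G21
G90
G00 X29.65 Y25.24
M4 S272
G1 X112.08 Y99.85 F2798
G1 X16.81 Y10.92 F2798
G1 X116.98 Y43.11 F2798
G1 X85.96 Y114.52 F2798
G1 X29.65 Y25.24 F2798
M5
G00 X138.55 Y16.42
M4 S272
G1 X136.47 Y21.99 F2798
G1 X132.69 Y31.80 F2798
G1 X128.06 Y44.41 F2798
G1 X123.41 Y58.35 F2798
G1 X119.59 Y72.18 F2798
G1 X117.44 Y84.45 F2798
G1 X117.81 Y93.71 F2798
G1 X121.54 Y98.50 F2798
M5

Since the viewBox matches the mm dimensions, user units are millimetres directly. The only transform is the Y-flip y_m = 127.87 − y_svg.

Shape 1 is a closed polygon drawn with `<path>`. Its stroke #ff00ff means engrave at S272, F2798. After flipping Y the toolpath is (29.65,25.24) → (112.08,99.85) → (16.81,10.92) → (116.98,43.11) → (85.96,114.52) → (29.65,25.24), returning to the start.

Shape 2 is a cubic bezier drawn with `<path>`. Its stroke #ff00ff means engrave at S272, F2798. After flipping Y the toolpath is (138.55,16.42) → (136.47,21.99) → (132.69,31.80) → (128.06,44.41) → (123.41,58.35) → (119.59,72.18) → (117.44,84.45) → (117.81,93.71) → (121.54,98.50).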